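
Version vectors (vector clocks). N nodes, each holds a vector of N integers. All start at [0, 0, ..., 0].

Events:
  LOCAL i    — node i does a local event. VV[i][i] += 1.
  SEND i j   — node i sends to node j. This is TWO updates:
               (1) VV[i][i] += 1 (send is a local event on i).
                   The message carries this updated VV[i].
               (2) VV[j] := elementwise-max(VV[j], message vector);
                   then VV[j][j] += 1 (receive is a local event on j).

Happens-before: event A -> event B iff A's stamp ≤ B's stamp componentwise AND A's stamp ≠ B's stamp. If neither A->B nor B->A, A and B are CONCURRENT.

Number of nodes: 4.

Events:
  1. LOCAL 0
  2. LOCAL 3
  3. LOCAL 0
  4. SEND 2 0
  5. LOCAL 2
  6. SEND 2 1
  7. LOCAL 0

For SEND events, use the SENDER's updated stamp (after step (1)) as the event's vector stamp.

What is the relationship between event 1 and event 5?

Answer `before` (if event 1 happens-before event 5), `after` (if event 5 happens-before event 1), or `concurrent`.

Initial: VV[0]=[0, 0, 0, 0]
Initial: VV[1]=[0, 0, 0, 0]
Initial: VV[2]=[0, 0, 0, 0]
Initial: VV[3]=[0, 0, 0, 0]
Event 1: LOCAL 0: VV[0][0]++ -> VV[0]=[1, 0, 0, 0]
Event 2: LOCAL 3: VV[3][3]++ -> VV[3]=[0, 0, 0, 1]
Event 3: LOCAL 0: VV[0][0]++ -> VV[0]=[2, 0, 0, 0]
Event 4: SEND 2->0: VV[2][2]++ -> VV[2]=[0, 0, 1, 0], msg_vec=[0, 0, 1, 0]; VV[0]=max(VV[0],msg_vec) then VV[0][0]++ -> VV[0]=[3, 0, 1, 0]
Event 5: LOCAL 2: VV[2][2]++ -> VV[2]=[0, 0, 2, 0]
Event 6: SEND 2->1: VV[2][2]++ -> VV[2]=[0, 0, 3, 0], msg_vec=[0, 0, 3, 0]; VV[1]=max(VV[1],msg_vec) then VV[1][1]++ -> VV[1]=[0, 1, 3, 0]
Event 7: LOCAL 0: VV[0][0]++ -> VV[0]=[4, 0, 1, 0]
Event 1 stamp: [1, 0, 0, 0]
Event 5 stamp: [0, 0, 2, 0]
[1, 0, 0, 0] <= [0, 0, 2, 0]? False
[0, 0, 2, 0] <= [1, 0, 0, 0]? False
Relation: concurrent

Answer: concurrent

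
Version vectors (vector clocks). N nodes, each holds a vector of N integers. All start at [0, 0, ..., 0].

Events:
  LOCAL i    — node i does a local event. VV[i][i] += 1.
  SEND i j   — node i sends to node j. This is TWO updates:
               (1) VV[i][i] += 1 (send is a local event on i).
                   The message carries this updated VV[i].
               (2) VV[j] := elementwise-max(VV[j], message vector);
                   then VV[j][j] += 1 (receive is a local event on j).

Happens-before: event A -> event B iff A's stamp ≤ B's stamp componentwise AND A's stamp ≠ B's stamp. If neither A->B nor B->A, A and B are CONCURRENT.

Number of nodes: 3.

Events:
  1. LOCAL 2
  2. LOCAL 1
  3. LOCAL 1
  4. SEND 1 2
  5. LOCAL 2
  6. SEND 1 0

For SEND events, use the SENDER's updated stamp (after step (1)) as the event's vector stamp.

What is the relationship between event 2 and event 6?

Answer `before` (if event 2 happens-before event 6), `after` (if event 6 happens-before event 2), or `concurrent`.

Initial: VV[0]=[0, 0, 0]
Initial: VV[1]=[0, 0, 0]
Initial: VV[2]=[0, 0, 0]
Event 1: LOCAL 2: VV[2][2]++ -> VV[2]=[0, 0, 1]
Event 2: LOCAL 1: VV[1][1]++ -> VV[1]=[0, 1, 0]
Event 3: LOCAL 1: VV[1][1]++ -> VV[1]=[0, 2, 0]
Event 4: SEND 1->2: VV[1][1]++ -> VV[1]=[0, 3, 0], msg_vec=[0, 3, 0]; VV[2]=max(VV[2],msg_vec) then VV[2][2]++ -> VV[2]=[0, 3, 2]
Event 5: LOCAL 2: VV[2][2]++ -> VV[2]=[0, 3, 3]
Event 6: SEND 1->0: VV[1][1]++ -> VV[1]=[0, 4, 0], msg_vec=[0, 4, 0]; VV[0]=max(VV[0],msg_vec) then VV[0][0]++ -> VV[0]=[1, 4, 0]
Event 2 stamp: [0, 1, 0]
Event 6 stamp: [0, 4, 0]
[0, 1, 0] <= [0, 4, 0]? True
[0, 4, 0] <= [0, 1, 0]? False
Relation: before

Answer: before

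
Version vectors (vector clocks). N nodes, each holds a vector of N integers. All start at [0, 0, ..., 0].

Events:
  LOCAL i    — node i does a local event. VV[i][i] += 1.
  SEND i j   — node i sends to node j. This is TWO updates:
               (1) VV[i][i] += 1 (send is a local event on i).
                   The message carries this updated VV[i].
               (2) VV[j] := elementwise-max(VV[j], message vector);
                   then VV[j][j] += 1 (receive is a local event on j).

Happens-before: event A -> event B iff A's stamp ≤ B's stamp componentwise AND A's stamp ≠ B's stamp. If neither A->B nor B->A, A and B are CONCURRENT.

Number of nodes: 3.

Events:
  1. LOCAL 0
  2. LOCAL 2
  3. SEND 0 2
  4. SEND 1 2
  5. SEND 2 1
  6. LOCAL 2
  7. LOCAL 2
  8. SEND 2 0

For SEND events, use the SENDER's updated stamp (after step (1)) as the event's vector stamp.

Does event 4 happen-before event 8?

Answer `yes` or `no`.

Initial: VV[0]=[0, 0, 0]
Initial: VV[1]=[0, 0, 0]
Initial: VV[2]=[0, 0, 0]
Event 1: LOCAL 0: VV[0][0]++ -> VV[0]=[1, 0, 0]
Event 2: LOCAL 2: VV[2][2]++ -> VV[2]=[0, 0, 1]
Event 3: SEND 0->2: VV[0][0]++ -> VV[0]=[2, 0, 0], msg_vec=[2, 0, 0]; VV[2]=max(VV[2],msg_vec) then VV[2][2]++ -> VV[2]=[2, 0, 2]
Event 4: SEND 1->2: VV[1][1]++ -> VV[1]=[0, 1, 0], msg_vec=[0, 1, 0]; VV[2]=max(VV[2],msg_vec) then VV[2][2]++ -> VV[2]=[2, 1, 3]
Event 5: SEND 2->1: VV[2][2]++ -> VV[2]=[2, 1, 4], msg_vec=[2, 1, 4]; VV[1]=max(VV[1],msg_vec) then VV[1][1]++ -> VV[1]=[2, 2, 4]
Event 6: LOCAL 2: VV[2][2]++ -> VV[2]=[2, 1, 5]
Event 7: LOCAL 2: VV[2][2]++ -> VV[2]=[2, 1, 6]
Event 8: SEND 2->0: VV[2][2]++ -> VV[2]=[2, 1, 7], msg_vec=[2, 1, 7]; VV[0]=max(VV[0],msg_vec) then VV[0][0]++ -> VV[0]=[3, 1, 7]
Event 4 stamp: [0, 1, 0]
Event 8 stamp: [2, 1, 7]
[0, 1, 0] <= [2, 1, 7]? True. Equal? False. Happens-before: True

Answer: yes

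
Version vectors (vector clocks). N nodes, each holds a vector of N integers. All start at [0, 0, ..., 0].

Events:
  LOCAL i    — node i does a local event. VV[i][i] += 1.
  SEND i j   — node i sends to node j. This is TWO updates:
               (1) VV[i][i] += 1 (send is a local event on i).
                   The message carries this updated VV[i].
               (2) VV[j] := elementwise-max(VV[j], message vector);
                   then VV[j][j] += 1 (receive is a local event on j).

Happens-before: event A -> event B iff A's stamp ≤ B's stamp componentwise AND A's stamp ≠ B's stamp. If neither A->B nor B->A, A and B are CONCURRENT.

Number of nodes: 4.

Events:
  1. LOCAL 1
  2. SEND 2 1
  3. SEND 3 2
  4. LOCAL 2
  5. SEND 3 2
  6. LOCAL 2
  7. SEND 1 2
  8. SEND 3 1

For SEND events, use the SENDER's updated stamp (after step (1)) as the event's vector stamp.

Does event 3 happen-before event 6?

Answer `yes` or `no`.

Initial: VV[0]=[0, 0, 0, 0]
Initial: VV[1]=[0, 0, 0, 0]
Initial: VV[2]=[0, 0, 0, 0]
Initial: VV[3]=[0, 0, 0, 0]
Event 1: LOCAL 1: VV[1][1]++ -> VV[1]=[0, 1, 0, 0]
Event 2: SEND 2->1: VV[2][2]++ -> VV[2]=[0, 0, 1, 0], msg_vec=[0, 0, 1, 0]; VV[1]=max(VV[1],msg_vec) then VV[1][1]++ -> VV[1]=[0, 2, 1, 0]
Event 3: SEND 3->2: VV[3][3]++ -> VV[3]=[0, 0, 0, 1], msg_vec=[0, 0, 0, 1]; VV[2]=max(VV[2],msg_vec) then VV[2][2]++ -> VV[2]=[0, 0, 2, 1]
Event 4: LOCAL 2: VV[2][2]++ -> VV[2]=[0, 0, 3, 1]
Event 5: SEND 3->2: VV[3][3]++ -> VV[3]=[0, 0, 0, 2], msg_vec=[0, 0, 0, 2]; VV[2]=max(VV[2],msg_vec) then VV[2][2]++ -> VV[2]=[0, 0, 4, 2]
Event 6: LOCAL 2: VV[2][2]++ -> VV[2]=[0, 0, 5, 2]
Event 7: SEND 1->2: VV[1][1]++ -> VV[1]=[0, 3, 1, 0], msg_vec=[0, 3, 1, 0]; VV[2]=max(VV[2],msg_vec) then VV[2][2]++ -> VV[2]=[0, 3, 6, 2]
Event 8: SEND 3->1: VV[3][3]++ -> VV[3]=[0, 0, 0, 3], msg_vec=[0, 0, 0, 3]; VV[1]=max(VV[1],msg_vec) then VV[1][1]++ -> VV[1]=[0, 4, 1, 3]
Event 3 stamp: [0, 0, 0, 1]
Event 6 stamp: [0, 0, 5, 2]
[0, 0, 0, 1] <= [0, 0, 5, 2]? True. Equal? False. Happens-before: True

Answer: yes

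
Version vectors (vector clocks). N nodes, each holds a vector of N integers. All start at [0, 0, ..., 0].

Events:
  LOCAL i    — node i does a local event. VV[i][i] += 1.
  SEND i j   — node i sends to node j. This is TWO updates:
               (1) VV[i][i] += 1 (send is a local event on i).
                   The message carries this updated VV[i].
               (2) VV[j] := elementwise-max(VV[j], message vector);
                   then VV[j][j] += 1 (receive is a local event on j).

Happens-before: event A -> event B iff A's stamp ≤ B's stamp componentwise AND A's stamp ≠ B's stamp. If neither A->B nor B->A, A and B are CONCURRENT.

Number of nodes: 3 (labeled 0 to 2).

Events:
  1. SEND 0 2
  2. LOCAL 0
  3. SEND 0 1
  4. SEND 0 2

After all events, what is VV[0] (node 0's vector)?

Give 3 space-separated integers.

Initial: VV[0]=[0, 0, 0]
Initial: VV[1]=[0, 0, 0]
Initial: VV[2]=[0, 0, 0]
Event 1: SEND 0->2: VV[0][0]++ -> VV[0]=[1, 0, 0], msg_vec=[1, 0, 0]; VV[2]=max(VV[2],msg_vec) then VV[2][2]++ -> VV[2]=[1, 0, 1]
Event 2: LOCAL 0: VV[0][0]++ -> VV[0]=[2, 0, 0]
Event 3: SEND 0->1: VV[0][0]++ -> VV[0]=[3, 0, 0], msg_vec=[3, 0, 0]; VV[1]=max(VV[1],msg_vec) then VV[1][1]++ -> VV[1]=[3, 1, 0]
Event 4: SEND 0->2: VV[0][0]++ -> VV[0]=[4, 0, 0], msg_vec=[4, 0, 0]; VV[2]=max(VV[2],msg_vec) then VV[2][2]++ -> VV[2]=[4, 0, 2]
Final vectors: VV[0]=[4, 0, 0]; VV[1]=[3, 1, 0]; VV[2]=[4, 0, 2]

Answer: 4 0 0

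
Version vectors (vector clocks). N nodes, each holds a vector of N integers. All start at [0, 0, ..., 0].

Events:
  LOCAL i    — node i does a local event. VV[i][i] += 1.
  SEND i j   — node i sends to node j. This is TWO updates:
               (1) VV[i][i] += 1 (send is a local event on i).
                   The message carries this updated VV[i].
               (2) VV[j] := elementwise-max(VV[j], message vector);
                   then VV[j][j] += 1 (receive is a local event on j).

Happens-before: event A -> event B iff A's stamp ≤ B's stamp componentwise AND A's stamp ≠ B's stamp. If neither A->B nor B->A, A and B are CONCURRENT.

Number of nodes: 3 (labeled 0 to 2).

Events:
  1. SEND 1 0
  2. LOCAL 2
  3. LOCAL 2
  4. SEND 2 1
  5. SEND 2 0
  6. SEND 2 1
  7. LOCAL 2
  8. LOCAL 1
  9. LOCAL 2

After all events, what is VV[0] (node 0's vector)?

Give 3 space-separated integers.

Answer: 2 1 4

Derivation:
Initial: VV[0]=[0, 0, 0]
Initial: VV[1]=[0, 0, 0]
Initial: VV[2]=[0, 0, 0]
Event 1: SEND 1->0: VV[1][1]++ -> VV[1]=[0, 1, 0], msg_vec=[0, 1, 0]; VV[0]=max(VV[0],msg_vec) then VV[0][0]++ -> VV[0]=[1, 1, 0]
Event 2: LOCAL 2: VV[2][2]++ -> VV[2]=[0, 0, 1]
Event 3: LOCAL 2: VV[2][2]++ -> VV[2]=[0, 0, 2]
Event 4: SEND 2->1: VV[2][2]++ -> VV[2]=[0, 0, 3], msg_vec=[0, 0, 3]; VV[1]=max(VV[1],msg_vec) then VV[1][1]++ -> VV[1]=[0, 2, 3]
Event 5: SEND 2->0: VV[2][2]++ -> VV[2]=[0, 0, 4], msg_vec=[0, 0, 4]; VV[0]=max(VV[0],msg_vec) then VV[0][0]++ -> VV[0]=[2, 1, 4]
Event 6: SEND 2->1: VV[2][2]++ -> VV[2]=[0, 0, 5], msg_vec=[0, 0, 5]; VV[1]=max(VV[1],msg_vec) then VV[1][1]++ -> VV[1]=[0, 3, 5]
Event 7: LOCAL 2: VV[2][2]++ -> VV[2]=[0, 0, 6]
Event 8: LOCAL 1: VV[1][1]++ -> VV[1]=[0, 4, 5]
Event 9: LOCAL 2: VV[2][2]++ -> VV[2]=[0, 0, 7]
Final vectors: VV[0]=[2, 1, 4]; VV[1]=[0, 4, 5]; VV[2]=[0, 0, 7]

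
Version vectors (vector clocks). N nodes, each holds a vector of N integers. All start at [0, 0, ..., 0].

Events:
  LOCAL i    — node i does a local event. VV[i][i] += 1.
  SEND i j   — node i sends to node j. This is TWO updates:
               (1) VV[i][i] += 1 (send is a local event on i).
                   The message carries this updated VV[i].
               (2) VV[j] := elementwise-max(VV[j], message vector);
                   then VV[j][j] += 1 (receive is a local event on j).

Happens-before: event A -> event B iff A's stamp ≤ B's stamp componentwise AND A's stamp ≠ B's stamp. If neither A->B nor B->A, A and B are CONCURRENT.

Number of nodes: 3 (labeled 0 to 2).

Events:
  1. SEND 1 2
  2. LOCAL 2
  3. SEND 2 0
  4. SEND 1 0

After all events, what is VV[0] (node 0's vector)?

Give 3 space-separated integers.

Answer: 2 2 3

Derivation:
Initial: VV[0]=[0, 0, 0]
Initial: VV[1]=[0, 0, 0]
Initial: VV[2]=[0, 0, 0]
Event 1: SEND 1->2: VV[1][1]++ -> VV[1]=[0, 1, 0], msg_vec=[0, 1, 0]; VV[2]=max(VV[2],msg_vec) then VV[2][2]++ -> VV[2]=[0, 1, 1]
Event 2: LOCAL 2: VV[2][2]++ -> VV[2]=[0, 1, 2]
Event 3: SEND 2->0: VV[2][2]++ -> VV[2]=[0, 1, 3], msg_vec=[0, 1, 3]; VV[0]=max(VV[0],msg_vec) then VV[0][0]++ -> VV[0]=[1, 1, 3]
Event 4: SEND 1->0: VV[1][1]++ -> VV[1]=[0, 2, 0], msg_vec=[0, 2, 0]; VV[0]=max(VV[0],msg_vec) then VV[0][0]++ -> VV[0]=[2, 2, 3]
Final vectors: VV[0]=[2, 2, 3]; VV[1]=[0, 2, 0]; VV[2]=[0, 1, 3]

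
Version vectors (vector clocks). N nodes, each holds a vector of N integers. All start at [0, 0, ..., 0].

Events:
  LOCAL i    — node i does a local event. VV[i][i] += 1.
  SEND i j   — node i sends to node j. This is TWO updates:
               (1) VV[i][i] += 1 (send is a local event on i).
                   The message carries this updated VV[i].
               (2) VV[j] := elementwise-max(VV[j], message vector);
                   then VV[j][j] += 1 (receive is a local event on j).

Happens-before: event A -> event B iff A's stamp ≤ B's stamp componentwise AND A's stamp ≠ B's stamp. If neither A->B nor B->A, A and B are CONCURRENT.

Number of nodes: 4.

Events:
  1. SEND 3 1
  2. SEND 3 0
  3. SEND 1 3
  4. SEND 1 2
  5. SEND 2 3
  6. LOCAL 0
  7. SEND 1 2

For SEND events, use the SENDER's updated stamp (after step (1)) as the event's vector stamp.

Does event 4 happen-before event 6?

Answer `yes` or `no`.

Initial: VV[0]=[0, 0, 0, 0]
Initial: VV[1]=[0, 0, 0, 0]
Initial: VV[2]=[0, 0, 0, 0]
Initial: VV[3]=[0, 0, 0, 0]
Event 1: SEND 3->1: VV[3][3]++ -> VV[3]=[0, 0, 0, 1], msg_vec=[0, 0, 0, 1]; VV[1]=max(VV[1],msg_vec) then VV[1][1]++ -> VV[1]=[0, 1, 0, 1]
Event 2: SEND 3->0: VV[3][3]++ -> VV[3]=[0, 0, 0, 2], msg_vec=[0, 0, 0, 2]; VV[0]=max(VV[0],msg_vec) then VV[0][0]++ -> VV[0]=[1, 0, 0, 2]
Event 3: SEND 1->3: VV[1][1]++ -> VV[1]=[0, 2, 0, 1], msg_vec=[0, 2, 0, 1]; VV[3]=max(VV[3],msg_vec) then VV[3][3]++ -> VV[3]=[0, 2, 0, 3]
Event 4: SEND 1->2: VV[1][1]++ -> VV[1]=[0, 3, 0, 1], msg_vec=[0, 3, 0, 1]; VV[2]=max(VV[2],msg_vec) then VV[2][2]++ -> VV[2]=[0, 3, 1, 1]
Event 5: SEND 2->3: VV[2][2]++ -> VV[2]=[0, 3, 2, 1], msg_vec=[0, 3, 2, 1]; VV[3]=max(VV[3],msg_vec) then VV[3][3]++ -> VV[3]=[0, 3, 2, 4]
Event 6: LOCAL 0: VV[0][0]++ -> VV[0]=[2, 0, 0, 2]
Event 7: SEND 1->2: VV[1][1]++ -> VV[1]=[0, 4, 0, 1], msg_vec=[0, 4, 0, 1]; VV[2]=max(VV[2],msg_vec) then VV[2][2]++ -> VV[2]=[0, 4, 3, 1]
Event 4 stamp: [0, 3, 0, 1]
Event 6 stamp: [2, 0, 0, 2]
[0, 3, 0, 1] <= [2, 0, 0, 2]? False. Equal? False. Happens-before: False

Answer: no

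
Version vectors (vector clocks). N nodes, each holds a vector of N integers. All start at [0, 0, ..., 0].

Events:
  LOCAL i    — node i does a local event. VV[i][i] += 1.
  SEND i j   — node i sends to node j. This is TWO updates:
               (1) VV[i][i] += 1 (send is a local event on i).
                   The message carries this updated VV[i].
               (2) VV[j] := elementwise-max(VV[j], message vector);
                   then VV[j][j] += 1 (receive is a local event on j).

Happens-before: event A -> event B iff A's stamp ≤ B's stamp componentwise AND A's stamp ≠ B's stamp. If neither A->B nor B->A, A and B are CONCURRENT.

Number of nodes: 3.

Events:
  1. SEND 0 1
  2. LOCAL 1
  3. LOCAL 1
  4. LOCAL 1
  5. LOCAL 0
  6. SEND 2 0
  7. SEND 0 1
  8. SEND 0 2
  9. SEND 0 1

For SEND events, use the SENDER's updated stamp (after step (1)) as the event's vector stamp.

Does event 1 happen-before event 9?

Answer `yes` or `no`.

Answer: yes

Derivation:
Initial: VV[0]=[0, 0, 0]
Initial: VV[1]=[0, 0, 0]
Initial: VV[2]=[0, 0, 0]
Event 1: SEND 0->1: VV[0][0]++ -> VV[0]=[1, 0, 0], msg_vec=[1, 0, 0]; VV[1]=max(VV[1],msg_vec) then VV[1][1]++ -> VV[1]=[1, 1, 0]
Event 2: LOCAL 1: VV[1][1]++ -> VV[1]=[1, 2, 0]
Event 3: LOCAL 1: VV[1][1]++ -> VV[1]=[1, 3, 0]
Event 4: LOCAL 1: VV[1][1]++ -> VV[1]=[1, 4, 0]
Event 5: LOCAL 0: VV[0][0]++ -> VV[0]=[2, 0, 0]
Event 6: SEND 2->0: VV[2][2]++ -> VV[2]=[0, 0, 1], msg_vec=[0, 0, 1]; VV[0]=max(VV[0],msg_vec) then VV[0][0]++ -> VV[0]=[3, 0, 1]
Event 7: SEND 0->1: VV[0][0]++ -> VV[0]=[4, 0, 1], msg_vec=[4, 0, 1]; VV[1]=max(VV[1],msg_vec) then VV[1][1]++ -> VV[1]=[4, 5, 1]
Event 8: SEND 0->2: VV[0][0]++ -> VV[0]=[5, 0, 1], msg_vec=[5, 0, 1]; VV[2]=max(VV[2],msg_vec) then VV[2][2]++ -> VV[2]=[5, 0, 2]
Event 9: SEND 0->1: VV[0][0]++ -> VV[0]=[6, 0, 1], msg_vec=[6, 0, 1]; VV[1]=max(VV[1],msg_vec) then VV[1][1]++ -> VV[1]=[6, 6, 1]
Event 1 stamp: [1, 0, 0]
Event 9 stamp: [6, 0, 1]
[1, 0, 0] <= [6, 0, 1]? True. Equal? False. Happens-before: True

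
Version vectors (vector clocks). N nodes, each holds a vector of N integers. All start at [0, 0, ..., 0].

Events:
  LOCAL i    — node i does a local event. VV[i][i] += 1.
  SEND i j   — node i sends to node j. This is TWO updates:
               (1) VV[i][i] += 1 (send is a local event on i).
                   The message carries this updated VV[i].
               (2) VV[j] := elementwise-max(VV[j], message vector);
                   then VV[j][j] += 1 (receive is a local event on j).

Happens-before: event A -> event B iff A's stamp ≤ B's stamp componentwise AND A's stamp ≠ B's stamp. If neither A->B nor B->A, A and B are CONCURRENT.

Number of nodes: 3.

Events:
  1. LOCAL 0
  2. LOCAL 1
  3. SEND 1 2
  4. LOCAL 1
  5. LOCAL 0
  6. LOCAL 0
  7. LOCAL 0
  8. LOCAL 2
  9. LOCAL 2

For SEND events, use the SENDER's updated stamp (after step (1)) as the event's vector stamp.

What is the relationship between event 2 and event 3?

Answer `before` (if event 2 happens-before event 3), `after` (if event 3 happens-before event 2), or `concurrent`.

Initial: VV[0]=[0, 0, 0]
Initial: VV[1]=[0, 0, 0]
Initial: VV[2]=[0, 0, 0]
Event 1: LOCAL 0: VV[0][0]++ -> VV[0]=[1, 0, 0]
Event 2: LOCAL 1: VV[1][1]++ -> VV[1]=[0, 1, 0]
Event 3: SEND 1->2: VV[1][1]++ -> VV[1]=[0, 2, 0], msg_vec=[0, 2, 0]; VV[2]=max(VV[2],msg_vec) then VV[2][2]++ -> VV[2]=[0, 2, 1]
Event 4: LOCAL 1: VV[1][1]++ -> VV[1]=[0, 3, 0]
Event 5: LOCAL 0: VV[0][0]++ -> VV[0]=[2, 0, 0]
Event 6: LOCAL 0: VV[0][0]++ -> VV[0]=[3, 0, 0]
Event 7: LOCAL 0: VV[0][0]++ -> VV[0]=[4, 0, 0]
Event 8: LOCAL 2: VV[2][2]++ -> VV[2]=[0, 2, 2]
Event 9: LOCAL 2: VV[2][2]++ -> VV[2]=[0, 2, 3]
Event 2 stamp: [0, 1, 0]
Event 3 stamp: [0, 2, 0]
[0, 1, 0] <= [0, 2, 0]? True
[0, 2, 0] <= [0, 1, 0]? False
Relation: before

Answer: before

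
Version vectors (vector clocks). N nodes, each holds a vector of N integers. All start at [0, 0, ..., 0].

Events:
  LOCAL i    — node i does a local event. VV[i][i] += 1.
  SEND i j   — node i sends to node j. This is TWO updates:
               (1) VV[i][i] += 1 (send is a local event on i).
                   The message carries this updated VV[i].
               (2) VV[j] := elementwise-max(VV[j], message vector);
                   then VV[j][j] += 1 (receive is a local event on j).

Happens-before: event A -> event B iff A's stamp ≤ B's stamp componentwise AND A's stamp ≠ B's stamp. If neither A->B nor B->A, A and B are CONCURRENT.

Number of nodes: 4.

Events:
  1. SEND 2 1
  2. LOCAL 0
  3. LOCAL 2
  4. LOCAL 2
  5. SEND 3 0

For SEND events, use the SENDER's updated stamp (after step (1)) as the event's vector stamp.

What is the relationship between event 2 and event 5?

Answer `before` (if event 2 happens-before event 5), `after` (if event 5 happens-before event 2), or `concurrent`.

Answer: concurrent

Derivation:
Initial: VV[0]=[0, 0, 0, 0]
Initial: VV[1]=[0, 0, 0, 0]
Initial: VV[2]=[0, 0, 0, 0]
Initial: VV[3]=[0, 0, 0, 0]
Event 1: SEND 2->1: VV[2][2]++ -> VV[2]=[0, 0, 1, 0], msg_vec=[0, 0, 1, 0]; VV[1]=max(VV[1],msg_vec) then VV[1][1]++ -> VV[1]=[0, 1, 1, 0]
Event 2: LOCAL 0: VV[0][0]++ -> VV[0]=[1, 0, 0, 0]
Event 3: LOCAL 2: VV[2][2]++ -> VV[2]=[0, 0, 2, 0]
Event 4: LOCAL 2: VV[2][2]++ -> VV[2]=[0, 0, 3, 0]
Event 5: SEND 3->0: VV[3][3]++ -> VV[3]=[0, 0, 0, 1], msg_vec=[0, 0, 0, 1]; VV[0]=max(VV[0],msg_vec) then VV[0][0]++ -> VV[0]=[2, 0, 0, 1]
Event 2 stamp: [1, 0, 0, 0]
Event 5 stamp: [0, 0, 0, 1]
[1, 0, 0, 0] <= [0, 0, 0, 1]? False
[0, 0, 0, 1] <= [1, 0, 0, 0]? False
Relation: concurrent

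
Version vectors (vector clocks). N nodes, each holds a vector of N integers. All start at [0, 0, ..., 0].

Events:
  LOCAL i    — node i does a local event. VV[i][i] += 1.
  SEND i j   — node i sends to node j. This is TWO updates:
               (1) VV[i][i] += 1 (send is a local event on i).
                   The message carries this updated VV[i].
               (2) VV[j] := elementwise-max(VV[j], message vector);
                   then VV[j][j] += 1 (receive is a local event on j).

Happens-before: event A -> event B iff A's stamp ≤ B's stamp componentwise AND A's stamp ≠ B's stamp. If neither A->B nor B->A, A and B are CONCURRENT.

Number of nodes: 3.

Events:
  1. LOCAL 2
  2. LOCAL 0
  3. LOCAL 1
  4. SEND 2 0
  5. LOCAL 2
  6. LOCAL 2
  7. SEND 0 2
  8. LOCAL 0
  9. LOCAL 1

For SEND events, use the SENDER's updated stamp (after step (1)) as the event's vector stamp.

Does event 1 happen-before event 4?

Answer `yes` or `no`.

Initial: VV[0]=[0, 0, 0]
Initial: VV[1]=[0, 0, 0]
Initial: VV[2]=[0, 0, 0]
Event 1: LOCAL 2: VV[2][2]++ -> VV[2]=[0, 0, 1]
Event 2: LOCAL 0: VV[0][0]++ -> VV[0]=[1, 0, 0]
Event 3: LOCAL 1: VV[1][1]++ -> VV[1]=[0, 1, 0]
Event 4: SEND 2->0: VV[2][2]++ -> VV[2]=[0, 0, 2], msg_vec=[0, 0, 2]; VV[0]=max(VV[0],msg_vec) then VV[0][0]++ -> VV[0]=[2, 0, 2]
Event 5: LOCAL 2: VV[2][2]++ -> VV[2]=[0, 0, 3]
Event 6: LOCAL 2: VV[2][2]++ -> VV[2]=[0, 0, 4]
Event 7: SEND 0->2: VV[0][0]++ -> VV[0]=[3, 0, 2], msg_vec=[3, 0, 2]; VV[2]=max(VV[2],msg_vec) then VV[2][2]++ -> VV[2]=[3, 0, 5]
Event 8: LOCAL 0: VV[0][0]++ -> VV[0]=[4, 0, 2]
Event 9: LOCAL 1: VV[1][1]++ -> VV[1]=[0, 2, 0]
Event 1 stamp: [0, 0, 1]
Event 4 stamp: [0, 0, 2]
[0, 0, 1] <= [0, 0, 2]? True. Equal? False. Happens-before: True

Answer: yes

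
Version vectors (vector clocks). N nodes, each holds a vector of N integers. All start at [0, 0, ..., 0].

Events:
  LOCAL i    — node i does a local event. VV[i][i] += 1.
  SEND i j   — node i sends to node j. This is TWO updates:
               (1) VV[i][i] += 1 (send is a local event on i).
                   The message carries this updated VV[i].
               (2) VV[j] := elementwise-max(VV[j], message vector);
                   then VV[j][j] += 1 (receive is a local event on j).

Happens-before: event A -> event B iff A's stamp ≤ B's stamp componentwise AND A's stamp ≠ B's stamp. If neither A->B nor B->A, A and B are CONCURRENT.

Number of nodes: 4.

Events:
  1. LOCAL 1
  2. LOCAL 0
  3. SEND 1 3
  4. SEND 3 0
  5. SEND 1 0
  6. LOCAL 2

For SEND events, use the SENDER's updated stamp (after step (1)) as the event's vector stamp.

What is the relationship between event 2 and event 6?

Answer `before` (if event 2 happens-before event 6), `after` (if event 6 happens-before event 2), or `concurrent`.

Answer: concurrent

Derivation:
Initial: VV[0]=[0, 0, 0, 0]
Initial: VV[1]=[0, 0, 0, 0]
Initial: VV[2]=[0, 0, 0, 0]
Initial: VV[3]=[0, 0, 0, 0]
Event 1: LOCAL 1: VV[1][1]++ -> VV[1]=[0, 1, 0, 0]
Event 2: LOCAL 0: VV[0][0]++ -> VV[0]=[1, 0, 0, 0]
Event 3: SEND 1->3: VV[1][1]++ -> VV[1]=[0, 2, 0, 0], msg_vec=[0, 2, 0, 0]; VV[3]=max(VV[3],msg_vec) then VV[3][3]++ -> VV[3]=[0, 2, 0, 1]
Event 4: SEND 3->0: VV[3][3]++ -> VV[3]=[0, 2, 0, 2], msg_vec=[0, 2, 0, 2]; VV[0]=max(VV[0],msg_vec) then VV[0][0]++ -> VV[0]=[2, 2, 0, 2]
Event 5: SEND 1->0: VV[1][1]++ -> VV[1]=[0, 3, 0, 0], msg_vec=[0, 3, 0, 0]; VV[0]=max(VV[0],msg_vec) then VV[0][0]++ -> VV[0]=[3, 3, 0, 2]
Event 6: LOCAL 2: VV[2][2]++ -> VV[2]=[0, 0, 1, 0]
Event 2 stamp: [1, 0, 0, 0]
Event 6 stamp: [0, 0, 1, 0]
[1, 0, 0, 0] <= [0, 0, 1, 0]? False
[0, 0, 1, 0] <= [1, 0, 0, 0]? False
Relation: concurrent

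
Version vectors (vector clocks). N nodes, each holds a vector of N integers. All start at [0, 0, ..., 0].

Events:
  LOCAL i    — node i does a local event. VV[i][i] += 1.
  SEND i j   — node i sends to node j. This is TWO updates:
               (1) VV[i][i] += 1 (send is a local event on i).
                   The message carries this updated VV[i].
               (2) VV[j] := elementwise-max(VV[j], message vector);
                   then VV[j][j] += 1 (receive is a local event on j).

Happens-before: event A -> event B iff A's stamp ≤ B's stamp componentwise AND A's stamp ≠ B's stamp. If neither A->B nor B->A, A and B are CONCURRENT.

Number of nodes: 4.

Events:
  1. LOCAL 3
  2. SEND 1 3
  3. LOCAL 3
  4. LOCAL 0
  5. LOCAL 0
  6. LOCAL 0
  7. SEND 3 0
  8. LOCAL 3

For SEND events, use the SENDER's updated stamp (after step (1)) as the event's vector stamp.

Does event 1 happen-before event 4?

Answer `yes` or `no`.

Initial: VV[0]=[0, 0, 0, 0]
Initial: VV[1]=[0, 0, 0, 0]
Initial: VV[2]=[0, 0, 0, 0]
Initial: VV[3]=[0, 0, 0, 0]
Event 1: LOCAL 3: VV[3][3]++ -> VV[3]=[0, 0, 0, 1]
Event 2: SEND 1->3: VV[1][1]++ -> VV[1]=[0, 1, 0, 0], msg_vec=[0, 1, 0, 0]; VV[3]=max(VV[3],msg_vec) then VV[3][3]++ -> VV[3]=[0, 1, 0, 2]
Event 3: LOCAL 3: VV[3][3]++ -> VV[3]=[0, 1, 0, 3]
Event 4: LOCAL 0: VV[0][0]++ -> VV[0]=[1, 0, 0, 0]
Event 5: LOCAL 0: VV[0][0]++ -> VV[0]=[2, 0, 0, 0]
Event 6: LOCAL 0: VV[0][0]++ -> VV[0]=[3, 0, 0, 0]
Event 7: SEND 3->0: VV[3][3]++ -> VV[3]=[0, 1, 0, 4], msg_vec=[0, 1, 0, 4]; VV[0]=max(VV[0],msg_vec) then VV[0][0]++ -> VV[0]=[4, 1, 0, 4]
Event 8: LOCAL 3: VV[3][3]++ -> VV[3]=[0, 1, 0, 5]
Event 1 stamp: [0, 0, 0, 1]
Event 4 stamp: [1, 0, 0, 0]
[0, 0, 0, 1] <= [1, 0, 0, 0]? False. Equal? False. Happens-before: False

Answer: no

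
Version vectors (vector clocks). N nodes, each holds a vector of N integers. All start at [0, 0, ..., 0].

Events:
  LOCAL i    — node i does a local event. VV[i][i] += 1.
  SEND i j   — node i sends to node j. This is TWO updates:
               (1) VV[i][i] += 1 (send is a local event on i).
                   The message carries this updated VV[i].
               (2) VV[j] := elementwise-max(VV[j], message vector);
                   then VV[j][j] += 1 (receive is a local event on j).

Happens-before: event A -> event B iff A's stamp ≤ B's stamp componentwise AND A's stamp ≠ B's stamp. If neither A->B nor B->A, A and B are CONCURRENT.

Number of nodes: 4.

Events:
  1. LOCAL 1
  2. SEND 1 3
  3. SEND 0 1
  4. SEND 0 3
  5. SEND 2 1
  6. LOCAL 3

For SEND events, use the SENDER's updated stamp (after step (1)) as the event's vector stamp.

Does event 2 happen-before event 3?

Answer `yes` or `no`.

Answer: no

Derivation:
Initial: VV[0]=[0, 0, 0, 0]
Initial: VV[1]=[0, 0, 0, 0]
Initial: VV[2]=[0, 0, 0, 0]
Initial: VV[3]=[0, 0, 0, 0]
Event 1: LOCAL 1: VV[1][1]++ -> VV[1]=[0, 1, 0, 0]
Event 2: SEND 1->3: VV[1][1]++ -> VV[1]=[0, 2, 0, 0], msg_vec=[0, 2, 0, 0]; VV[3]=max(VV[3],msg_vec) then VV[3][3]++ -> VV[3]=[0, 2, 0, 1]
Event 3: SEND 0->1: VV[0][0]++ -> VV[0]=[1, 0, 0, 0], msg_vec=[1, 0, 0, 0]; VV[1]=max(VV[1],msg_vec) then VV[1][1]++ -> VV[1]=[1, 3, 0, 0]
Event 4: SEND 0->3: VV[0][0]++ -> VV[0]=[2, 0, 0, 0], msg_vec=[2, 0, 0, 0]; VV[3]=max(VV[3],msg_vec) then VV[3][3]++ -> VV[3]=[2, 2, 0, 2]
Event 5: SEND 2->1: VV[2][2]++ -> VV[2]=[0, 0, 1, 0], msg_vec=[0, 0, 1, 0]; VV[1]=max(VV[1],msg_vec) then VV[1][1]++ -> VV[1]=[1, 4, 1, 0]
Event 6: LOCAL 3: VV[3][3]++ -> VV[3]=[2, 2, 0, 3]
Event 2 stamp: [0, 2, 0, 0]
Event 3 stamp: [1, 0, 0, 0]
[0, 2, 0, 0] <= [1, 0, 0, 0]? False. Equal? False. Happens-before: False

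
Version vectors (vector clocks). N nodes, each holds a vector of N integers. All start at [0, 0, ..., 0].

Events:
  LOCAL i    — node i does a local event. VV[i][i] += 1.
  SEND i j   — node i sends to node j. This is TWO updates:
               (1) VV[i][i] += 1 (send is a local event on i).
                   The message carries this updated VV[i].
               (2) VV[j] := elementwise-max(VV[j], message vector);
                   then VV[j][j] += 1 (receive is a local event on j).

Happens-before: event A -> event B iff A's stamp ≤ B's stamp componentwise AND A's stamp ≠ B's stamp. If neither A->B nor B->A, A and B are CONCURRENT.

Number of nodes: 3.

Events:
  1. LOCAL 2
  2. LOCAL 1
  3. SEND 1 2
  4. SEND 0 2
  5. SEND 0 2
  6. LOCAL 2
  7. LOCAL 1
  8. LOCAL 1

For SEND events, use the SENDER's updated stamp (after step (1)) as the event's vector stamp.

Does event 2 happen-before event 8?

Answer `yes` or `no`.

Initial: VV[0]=[0, 0, 0]
Initial: VV[1]=[0, 0, 0]
Initial: VV[2]=[0, 0, 0]
Event 1: LOCAL 2: VV[2][2]++ -> VV[2]=[0, 0, 1]
Event 2: LOCAL 1: VV[1][1]++ -> VV[1]=[0, 1, 0]
Event 3: SEND 1->2: VV[1][1]++ -> VV[1]=[0, 2, 0], msg_vec=[0, 2, 0]; VV[2]=max(VV[2],msg_vec) then VV[2][2]++ -> VV[2]=[0, 2, 2]
Event 4: SEND 0->2: VV[0][0]++ -> VV[0]=[1, 0, 0], msg_vec=[1, 0, 0]; VV[2]=max(VV[2],msg_vec) then VV[2][2]++ -> VV[2]=[1, 2, 3]
Event 5: SEND 0->2: VV[0][0]++ -> VV[0]=[2, 0, 0], msg_vec=[2, 0, 0]; VV[2]=max(VV[2],msg_vec) then VV[2][2]++ -> VV[2]=[2, 2, 4]
Event 6: LOCAL 2: VV[2][2]++ -> VV[2]=[2, 2, 5]
Event 7: LOCAL 1: VV[1][1]++ -> VV[1]=[0, 3, 0]
Event 8: LOCAL 1: VV[1][1]++ -> VV[1]=[0, 4, 0]
Event 2 stamp: [0, 1, 0]
Event 8 stamp: [0, 4, 0]
[0, 1, 0] <= [0, 4, 0]? True. Equal? False. Happens-before: True

Answer: yes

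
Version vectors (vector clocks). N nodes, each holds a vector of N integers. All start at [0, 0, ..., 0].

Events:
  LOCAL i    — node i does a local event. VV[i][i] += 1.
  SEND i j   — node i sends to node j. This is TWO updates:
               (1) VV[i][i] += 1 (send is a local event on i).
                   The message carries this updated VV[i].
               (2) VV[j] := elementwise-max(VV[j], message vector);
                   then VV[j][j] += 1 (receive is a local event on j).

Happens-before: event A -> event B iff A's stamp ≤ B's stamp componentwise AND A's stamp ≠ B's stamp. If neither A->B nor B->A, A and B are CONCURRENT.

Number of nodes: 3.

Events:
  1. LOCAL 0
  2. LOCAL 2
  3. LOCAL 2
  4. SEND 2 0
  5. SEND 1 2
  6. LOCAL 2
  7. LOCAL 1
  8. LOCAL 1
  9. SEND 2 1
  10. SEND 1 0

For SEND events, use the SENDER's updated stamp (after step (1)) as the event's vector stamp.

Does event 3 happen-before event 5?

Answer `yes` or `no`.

Initial: VV[0]=[0, 0, 0]
Initial: VV[1]=[0, 0, 0]
Initial: VV[2]=[0, 0, 0]
Event 1: LOCAL 0: VV[0][0]++ -> VV[0]=[1, 0, 0]
Event 2: LOCAL 2: VV[2][2]++ -> VV[2]=[0, 0, 1]
Event 3: LOCAL 2: VV[2][2]++ -> VV[2]=[0, 0, 2]
Event 4: SEND 2->0: VV[2][2]++ -> VV[2]=[0, 0, 3], msg_vec=[0, 0, 3]; VV[0]=max(VV[0],msg_vec) then VV[0][0]++ -> VV[0]=[2, 0, 3]
Event 5: SEND 1->2: VV[1][1]++ -> VV[1]=[0, 1, 0], msg_vec=[0, 1, 0]; VV[2]=max(VV[2],msg_vec) then VV[2][2]++ -> VV[2]=[0, 1, 4]
Event 6: LOCAL 2: VV[2][2]++ -> VV[2]=[0, 1, 5]
Event 7: LOCAL 1: VV[1][1]++ -> VV[1]=[0, 2, 0]
Event 8: LOCAL 1: VV[1][1]++ -> VV[1]=[0, 3, 0]
Event 9: SEND 2->1: VV[2][2]++ -> VV[2]=[0, 1, 6], msg_vec=[0, 1, 6]; VV[1]=max(VV[1],msg_vec) then VV[1][1]++ -> VV[1]=[0, 4, 6]
Event 10: SEND 1->0: VV[1][1]++ -> VV[1]=[0, 5, 6], msg_vec=[0, 5, 6]; VV[0]=max(VV[0],msg_vec) then VV[0][0]++ -> VV[0]=[3, 5, 6]
Event 3 stamp: [0, 0, 2]
Event 5 stamp: [0, 1, 0]
[0, 0, 2] <= [0, 1, 0]? False. Equal? False. Happens-before: False

Answer: no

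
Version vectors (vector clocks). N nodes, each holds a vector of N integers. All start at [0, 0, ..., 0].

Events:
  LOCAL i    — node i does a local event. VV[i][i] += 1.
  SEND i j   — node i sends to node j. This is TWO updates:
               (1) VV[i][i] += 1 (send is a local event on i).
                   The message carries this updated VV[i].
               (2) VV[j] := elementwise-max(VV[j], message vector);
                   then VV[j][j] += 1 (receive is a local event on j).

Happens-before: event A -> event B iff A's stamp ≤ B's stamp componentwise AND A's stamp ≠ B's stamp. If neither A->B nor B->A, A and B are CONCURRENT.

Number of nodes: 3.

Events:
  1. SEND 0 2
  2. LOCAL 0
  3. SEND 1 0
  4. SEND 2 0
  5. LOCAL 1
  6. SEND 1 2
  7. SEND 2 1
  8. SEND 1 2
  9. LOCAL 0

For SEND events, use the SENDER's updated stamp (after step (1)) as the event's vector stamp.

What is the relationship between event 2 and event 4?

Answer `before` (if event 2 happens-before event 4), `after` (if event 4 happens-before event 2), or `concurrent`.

Initial: VV[0]=[0, 0, 0]
Initial: VV[1]=[0, 0, 0]
Initial: VV[2]=[0, 0, 0]
Event 1: SEND 0->2: VV[0][0]++ -> VV[0]=[1, 0, 0], msg_vec=[1, 0, 0]; VV[2]=max(VV[2],msg_vec) then VV[2][2]++ -> VV[2]=[1, 0, 1]
Event 2: LOCAL 0: VV[0][0]++ -> VV[0]=[2, 0, 0]
Event 3: SEND 1->0: VV[1][1]++ -> VV[1]=[0, 1, 0], msg_vec=[0, 1, 0]; VV[0]=max(VV[0],msg_vec) then VV[0][0]++ -> VV[0]=[3, 1, 0]
Event 4: SEND 2->0: VV[2][2]++ -> VV[2]=[1, 0, 2], msg_vec=[1, 0, 2]; VV[0]=max(VV[0],msg_vec) then VV[0][0]++ -> VV[0]=[4, 1, 2]
Event 5: LOCAL 1: VV[1][1]++ -> VV[1]=[0, 2, 0]
Event 6: SEND 1->2: VV[1][1]++ -> VV[1]=[0, 3, 0], msg_vec=[0, 3, 0]; VV[2]=max(VV[2],msg_vec) then VV[2][2]++ -> VV[2]=[1, 3, 3]
Event 7: SEND 2->1: VV[2][2]++ -> VV[2]=[1, 3, 4], msg_vec=[1, 3, 4]; VV[1]=max(VV[1],msg_vec) then VV[1][1]++ -> VV[1]=[1, 4, 4]
Event 8: SEND 1->2: VV[1][1]++ -> VV[1]=[1, 5, 4], msg_vec=[1, 5, 4]; VV[2]=max(VV[2],msg_vec) then VV[2][2]++ -> VV[2]=[1, 5, 5]
Event 9: LOCAL 0: VV[0][0]++ -> VV[0]=[5, 1, 2]
Event 2 stamp: [2, 0, 0]
Event 4 stamp: [1, 0, 2]
[2, 0, 0] <= [1, 0, 2]? False
[1, 0, 2] <= [2, 0, 0]? False
Relation: concurrent

Answer: concurrent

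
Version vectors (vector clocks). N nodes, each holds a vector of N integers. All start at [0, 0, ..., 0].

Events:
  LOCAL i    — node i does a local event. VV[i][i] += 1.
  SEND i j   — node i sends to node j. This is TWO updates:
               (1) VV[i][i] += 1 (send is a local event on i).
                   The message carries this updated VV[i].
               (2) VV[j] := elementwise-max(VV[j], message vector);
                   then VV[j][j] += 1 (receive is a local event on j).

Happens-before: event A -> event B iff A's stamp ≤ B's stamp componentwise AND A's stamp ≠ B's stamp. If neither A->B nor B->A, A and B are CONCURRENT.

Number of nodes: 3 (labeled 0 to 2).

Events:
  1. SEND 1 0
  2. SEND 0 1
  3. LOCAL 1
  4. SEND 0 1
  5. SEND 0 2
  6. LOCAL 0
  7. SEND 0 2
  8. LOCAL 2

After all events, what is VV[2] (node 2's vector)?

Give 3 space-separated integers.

Answer: 6 1 3

Derivation:
Initial: VV[0]=[0, 0, 0]
Initial: VV[1]=[0, 0, 0]
Initial: VV[2]=[0, 0, 0]
Event 1: SEND 1->0: VV[1][1]++ -> VV[1]=[0, 1, 0], msg_vec=[0, 1, 0]; VV[0]=max(VV[0],msg_vec) then VV[0][0]++ -> VV[0]=[1, 1, 0]
Event 2: SEND 0->1: VV[0][0]++ -> VV[0]=[2, 1, 0], msg_vec=[2, 1, 0]; VV[1]=max(VV[1],msg_vec) then VV[1][1]++ -> VV[1]=[2, 2, 0]
Event 3: LOCAL 1: VV[1][1]++ -> VV[1]=[2, 3, 0]
Event 4: SEND 0->1: VV[0][0]++ -> VV[0]=[3, 1, 0], msg_vec=[3, 1, 0]; VV[1]=max(VV[1],msg_vec) then VV[1][1]++ -> VV[1]=[3, 4, 0]
Event 5: SEND 0->2: VV[0][0]++ -> VV[0]=[4, 1, 0], msg_vec=[4, 1, 0]; VV[2]=max(VV[2],msg_vec) then VV[2][2]++ -> VV[2]=[4, 1, 1]
Event 6: LOCAL 0: VV[0][0]++ -> VV[0]=[5, 1, 0]
Event 7: SEND 0->2: VV[0][0]++ -> VV[0]=[6, 1, 0], msg_vec=[6, 1, 0]; VV[2]=max(VV[2],msg_vec) then VV[2][2]++ -> VV[2]=[6, 1, 2]
Event 8: LOCAL 2: VV[2][2]++ -> VV[2]=[6, 1, 3]
Final vectors: VV[0]=[6, 1, 0]; VV[1]=[3, 4, 0]; VV[2]=[6, 1, 3]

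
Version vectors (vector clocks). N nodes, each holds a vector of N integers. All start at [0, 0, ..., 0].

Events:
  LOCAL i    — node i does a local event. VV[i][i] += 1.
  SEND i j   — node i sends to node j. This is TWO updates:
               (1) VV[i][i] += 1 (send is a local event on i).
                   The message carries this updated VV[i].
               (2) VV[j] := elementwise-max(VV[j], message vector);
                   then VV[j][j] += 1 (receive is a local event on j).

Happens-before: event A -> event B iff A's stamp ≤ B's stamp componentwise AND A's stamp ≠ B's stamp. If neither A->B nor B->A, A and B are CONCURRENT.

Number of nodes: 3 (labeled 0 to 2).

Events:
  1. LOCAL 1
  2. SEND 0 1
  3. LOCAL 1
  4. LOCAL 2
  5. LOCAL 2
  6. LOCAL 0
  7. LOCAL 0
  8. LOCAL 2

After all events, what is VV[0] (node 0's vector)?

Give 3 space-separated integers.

Answer: 3 0 0

Derivation:
Initial: VV[0]=[0, 0, 0]
Initial: VV[1]=[0, 0, 0]
Initial: VV[2]=[0, 0, 0]
Event 1: LOCAL 1: VV[1][1]++ -> VV[1]=[0, 1, 0]
Event 2: SEND 0->1: VV[0][0]++ -> VV[0]=[1, 0, 0], msg_vec=[1, 0, 0]; VV[1]=max(VV[1],msg_vec) then VV[1][1]++ -> VV[1]=[1, 2, 0]
Event 3: LOCAL 1: VV[1][1]++ -> VV[1]=[1, 3, 0]
Event 4: LOCAL 2: VV[2][2]++ -> VV[2]=[0, 0, 1]
Event 5: LOCAL 2: VV[2][2]++ -> VV[2]=[0, 0, 2]
Event 6: LOCAL 0: VV[0][0]++ -> VV[0]=[2, 0, 0]
Event 7: LOCAL 0: VV[0][0]++ -> VV[0]=[3, 0, 0]
Event 8: LOCAL 2: VV[2][2]++ -> VV[2]=[0, 0, 3]
Final vectors: VV[0]=[3, 0, 0]; VV[1]=[1, 3, 0]; VV[2]=[0, 0, 3]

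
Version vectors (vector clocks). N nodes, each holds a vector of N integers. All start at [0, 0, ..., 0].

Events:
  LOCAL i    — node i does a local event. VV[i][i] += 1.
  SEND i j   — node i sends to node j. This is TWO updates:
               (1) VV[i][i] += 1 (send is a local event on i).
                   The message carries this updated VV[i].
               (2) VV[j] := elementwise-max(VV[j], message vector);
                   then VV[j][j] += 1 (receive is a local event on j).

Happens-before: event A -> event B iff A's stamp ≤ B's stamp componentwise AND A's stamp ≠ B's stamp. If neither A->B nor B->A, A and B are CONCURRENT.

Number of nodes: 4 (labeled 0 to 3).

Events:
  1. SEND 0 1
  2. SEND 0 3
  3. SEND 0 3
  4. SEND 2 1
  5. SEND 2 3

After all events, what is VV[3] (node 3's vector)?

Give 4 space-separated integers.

Answer: 3 0 2 3

Derivation:
Initial: VV[0]=[0, 0, 0, 0]
Initial: VV[1]=[0, 0, 0, 0]
Initial: VV[2]=[0, 0, 0, 0]
Initial: VV[3]=[0, 0, 0, 0]
Event 1: SEND 0->1: VV[0][0]++ -> VV[0]=[1, 0, 0, 0], msg_vec=[1, 0, 0, 0]; VV[1]=max(VV[1],msg_vec) then VV[1][1]++ -> VV[1]=[1, 1, 0, 0]
Event 2: SEND 0->3: VV[0][0]++ -> VV[0]=[2, 0, 0, 0], msg_vec=[2, 0, 0, 0]; VV[3]=max(VV[3],msg_vec) then VV[3][3]++ -> VV[3]=[2, 0, 0, 1]
Event 3: SEND 0->3: VV[0][0]++ -> VV[0]=[3, 0, 0, 0], msg_vec=[3, 0, 0, 0]; VV[3]=max(VV[3],msg_vec) then VV[3][3]++ -> VV[3]=[3, 0, 0, 2]
Event 4: SEND 2->1: VV[2][2]++ -> VV[2]=[0, 0, 1, 0], msg_vec=[0, 0, 1, 0]; VV[1]=max(VV[1],msg_vec) then VV[1][1]++ -> VV[1]=[1, 2, 1, 0]
Event 5: SEND 2->3: VV[2][2]++ -> VV[2]=[0, 0, 2, 0], msg_vec=[0, 0, 2, 0]; VV[3]=max(VV[3],msg_vec) then VV[3][3]++ -> VV[3]=[3, 0, 2, 3]
Final vectors: VV[0]=[3, 0, 0, 0]; VV[1]=[1, 2, 1, 0]; VV[2]=[0, 0, 2, 0]; VV[3]=[3, 0, 2, 3]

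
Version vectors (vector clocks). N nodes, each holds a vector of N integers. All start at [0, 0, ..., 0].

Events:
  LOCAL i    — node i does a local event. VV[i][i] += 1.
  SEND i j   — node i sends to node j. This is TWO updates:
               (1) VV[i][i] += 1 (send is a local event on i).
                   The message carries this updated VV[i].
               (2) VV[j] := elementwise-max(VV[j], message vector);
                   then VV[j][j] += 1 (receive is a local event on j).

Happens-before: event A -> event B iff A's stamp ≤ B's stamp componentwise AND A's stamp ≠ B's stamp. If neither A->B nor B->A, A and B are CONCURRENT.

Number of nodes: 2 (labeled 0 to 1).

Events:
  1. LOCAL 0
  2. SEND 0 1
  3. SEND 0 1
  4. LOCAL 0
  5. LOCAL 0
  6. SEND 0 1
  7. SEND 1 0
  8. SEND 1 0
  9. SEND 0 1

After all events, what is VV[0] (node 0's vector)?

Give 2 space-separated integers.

Answer: 9 5

Derivation:
Initial: VV[0]=[0, 0]
Initial: VV[1]=[0, 0]
Event 1: LOCAL 0: VV[0][0]++ -> VV[0]=[1, 0]
Event 2: SEND 0->1: VV[0][0]++ -> VV[0]=[2, 0], msg_vec=[2, 0]; VV[1]=max(VV[1],msg_vec) then VV[1][1]++ -> VV[1]=[2, 1]
Event 3: SEND 0->1: VV[0][0]++ -> VV[0]=[3, 0], msg_vec=[3, 0]; VV[1]=max(VV[1],msg_vec) then VV[1][1]++ -> VV[1]=[3, 2]
Event 4: LOCAL 0: VV[0][0]++ -> VV[0]=[4, 0]
Event 5: LOCAL 0: VV[0][0]++ -> VV[0]=[5, 0]
Event 6: SEND 0->1: VV[0][0]++ -> VV[0]=[6, 0], msg_vec=[6, 0]; VV[1]=max(VV[1],msg_vec) then VV[1][1]++ -> VV[1]=[6, 3]
Event 7: SEND 1->0: VV[1][1]++ -> VV[1]=[6, 4], msg_vec=[6, 4]; VV[0]=max(VV[0],msg_vec) then VV[0][0]++ -> VV[0]=[7, 4]
Event 8: SEND 1->0: VV[1][1]++ -> VV[1]=[6, 5], msg_vec=[6, 5]; VV[0]=max(VV[0],msg_vec) then VV[0][0]++ -> VV[0]=[8, 5]
Event 9: SEND 0->1: VV[0][0]++ -> VV[0]=[9, 5], msg_vec=[9, 5]; VV[1]=max(VV[1],msg_vec) then VV[1][1]++ -> VV[1]=[9, 6]
Final vectors: VV[0]=[9, 5]; VV[1]=[9, 6]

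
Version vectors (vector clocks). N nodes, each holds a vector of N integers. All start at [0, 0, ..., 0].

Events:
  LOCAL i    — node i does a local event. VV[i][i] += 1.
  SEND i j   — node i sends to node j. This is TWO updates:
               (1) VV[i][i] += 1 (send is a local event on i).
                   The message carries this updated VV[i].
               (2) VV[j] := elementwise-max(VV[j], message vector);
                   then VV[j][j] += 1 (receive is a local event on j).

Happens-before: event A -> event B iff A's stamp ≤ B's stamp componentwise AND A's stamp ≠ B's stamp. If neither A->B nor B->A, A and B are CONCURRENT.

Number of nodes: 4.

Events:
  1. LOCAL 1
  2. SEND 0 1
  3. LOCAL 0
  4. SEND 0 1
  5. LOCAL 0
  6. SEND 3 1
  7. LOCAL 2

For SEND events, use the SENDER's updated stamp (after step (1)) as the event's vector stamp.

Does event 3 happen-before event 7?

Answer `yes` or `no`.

Answer: no

Derivation:
Initial: VV[0]=[0, 0, 0, 0]
Initial: VV[1]=[0, 0, 0, 0]
Initial: VV[2]=[0, 0, 0, 0]
Initial: VV[3]=[0, 0, 0, 0]
Event 1: LOCAL 1: VV[1][1]++ -> VV[1]=[0, 1, 0, 0]
Event 2: SEND 0->1: VV[0][0]++ -> VV[0]=[1, 0, 0, 0], msg_vec=[1, 0, 0, 0]; VV[1]=max(VV[1],msg_vec) then VV[1][1]++ -> VV[1]=[1, 2, 0, 0]
Event 3: LOCAL 0: VV[0][0]++ -> VV[0]=[2, 0, 0, 0]
Event 4: SEND 0->1: VV[0][0]++ -> VV[0]=[3, 0, 0, 0], msg_vec=[3, 0, 0, 0]; VV[1]=max(VV[1],msg_vec) then VV[1][1]++ -> VV[1]=[3, 3, 0, 0]
Event 5: LOCAL 0: VV[0][0]++ -> VV[0]=[4, 0, 0, 0]
Event 6: SEND 3->1: VV[3][3]++ -> VV[3]=[0, 0, 0, 1], msg_vec=[0, 0, 0, 1]; VV[1]=max(VV[1],msg_vec) then VV[1][1]++ -> VV[1]=[3, 4, 0, 1]
Event 7: LOCAL 2: VV[2][2]++ -> VV[2]=[0, 0, 1, 0]
Event 3 stamp: [2, 0, 0, 0]
Event 7 stamp: [0, 0, 1, 0]
[2, 0, 0, 0] <= [0, 0, 1, 0]? False. Equal? False. Happens-before: False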